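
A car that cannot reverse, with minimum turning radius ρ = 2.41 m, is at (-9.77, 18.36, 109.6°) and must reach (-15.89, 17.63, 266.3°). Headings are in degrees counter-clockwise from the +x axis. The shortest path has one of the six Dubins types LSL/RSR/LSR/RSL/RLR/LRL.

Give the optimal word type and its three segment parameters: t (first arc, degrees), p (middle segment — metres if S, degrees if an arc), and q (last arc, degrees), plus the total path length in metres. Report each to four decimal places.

LSL: t = 73.4543°, p = 1.4467 m, q = 83.2457°, L = 8.0379 m

Let ψ = atan2(Δy, Δx) = atan2(-0.73, -6.12) = -173.1978° be the start→goal bearing.
Normalize: d = |goal − start| / ρ = 6.163384/2.41 = 2.557421, α = (θ_start − ψ) mod 360° = 282.7978° = 4.935753 rad, β = (θ_goal − ψ) mod 360° = 79.4978° = 1.387499 rad.
Common terms: sin α = -0.975158, cos α = 0.221512, sin β = 0.983248, cos β = 0.182273, cos(α−β) = -0.918446, d² = 6.540400. Work in radians in the unit-radius frame; every candidate has L = ρ·(t + p + q).
LSL: p² = 2 + d² − 2cos(α−β) + 2d(sin α − sin β) = 0.360359; p = √p² = 0.600299; φ = atan2(cos β − cos α, d + sin α − sin β) = -0.065413 rad; t = (φ − α) mod 2π = 1.282019 rad, q = (β − φ) mod 2π = 1.452912 rad → L = 2.41·(1.282019 + 0.600299 + 1.452912) = 2.41·3.335230 = 8.037904 m
RSR: p² = 2 + d² − 2cos(α−β) + 2d(sin β − sin α) = 20.394228; p = √p² = 4.515997; φ = atan2(cos α − cos β, d − sin α + sin β) = 0.008689 rad; t = (α − φ) mod 2π = 4.927064 rad, q = (φ − β) mod 2π = 4.904375 rad → L = 2.41·(4.927064 + 4.515997 + 4.904375) = 2.41·14.347437 = 34.577322 m
LSR: p² = d² − 2 + 2cos(α−β) + 2d(sin α + sin β) = 2.744888; p = √p² = 1.656770; φ = atan2(−cos α − cos β, d + sin α + sin β) − atan2(−2, p) = 0.722877 rad; t = (φ − α) mod 2π = 2.070308 rad, q = (φ − β) mod 2π = 5.618563 rad → L = 2.41·(2.070308 + 1.656770 + 5.618563) = 2.41·9.345642 = 22.522997 m
RSL: p² = d² − 2 + 2cos(α−β) − 2d(sin α + sin β) = 2.662127; p = √p² = 1.631603; φ = atan2(cos α + cos β, d − sin α − sin β) − atan2(2, p) = -0.729411 rad; t = (α − φ) mod 2π = 5.665164 rad, q = (β − φ) mod 2π = 2.116910 rad → L = 2.41·(5.665164 + 1.631603 + 2.116910) = 2.41·9.413677 = 22.686961 m
RLR: c = (6 − d² + 2cos(α−β) + 2d(sin α − sin β))/8 = -1.549278, |c| > 1 → infeasible
LRL: c = (6 − d² + 2cos(α−β) − 2d(sin α − sin β))/8 = 0.954955; p = 2π − arccos c = 5.981898 rad; φ = atan2(cos β − cos α, d + sin α − sin β) = -0.065413 rad; t = (φ − α + p/2) mod 2π = 4.272968 rad, q = (β − α − t + p) mod 2π = 4.443860 rad → L = 2.41·(4.272968 + 5.981898 + 4.443860) = 2.41·14.698726 = 35.423930 m
Shortest: LSL with L = 8.037904 m ≈ 8.0379 m
Convert LSL to answer units (arcs ×180/π): t = 1.282019·180/π = 73.4543°, p = ρ·p = 2.41·0.600299 = 1.4467 m, q = 1.452912·180/π = 83.2457°, L = 8.0379 m.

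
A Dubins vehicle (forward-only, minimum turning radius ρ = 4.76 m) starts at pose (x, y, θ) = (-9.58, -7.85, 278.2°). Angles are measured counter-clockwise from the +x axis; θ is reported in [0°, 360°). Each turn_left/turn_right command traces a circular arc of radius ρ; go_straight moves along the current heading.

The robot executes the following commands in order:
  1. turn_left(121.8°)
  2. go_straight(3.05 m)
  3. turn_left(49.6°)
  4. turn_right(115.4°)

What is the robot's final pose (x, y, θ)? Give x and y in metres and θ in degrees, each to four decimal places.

set_pose: (x, y, θ) = (-9.5800, -7.8500, 278.2000°), ρ = 4.76
turn_left(121.8°): centre at ρ to the left, rotate +121.8° → (-1.8090, -10.8175, 400.0000° ≡ 40.0000°)
go_straight(3.05): x += 3.05·cos θ, y += 3.05·sin θ → (0.5274, -8.8570, 40.0000°)
turn_left(49.6°): centre at ρ to the left, rotate +49.6° → (2.2277, -5.2438, 89.6000°)
turn_right(115.4°): centre at ρ to the right, rotate −115.4° → (9.0592, -0.9915, -25.8000° ≡ 334.2000°)

(9.0592, -0.9915, 334.2000°)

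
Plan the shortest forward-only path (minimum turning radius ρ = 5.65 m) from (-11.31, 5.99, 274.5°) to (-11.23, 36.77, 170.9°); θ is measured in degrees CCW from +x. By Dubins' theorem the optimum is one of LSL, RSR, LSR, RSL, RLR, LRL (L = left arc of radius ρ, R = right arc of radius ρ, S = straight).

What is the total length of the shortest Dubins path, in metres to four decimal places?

50.8671 m

Let ψ = atan2(Δy, Δx) = atan2(30.78, 0.08) = 89.8511° be the start→goal bearing.
Normalize: d = |goal − start| / ρ = 30.780104/5.65 = 5.447806, α = (θ_start − ψ) mod 360° = 184.6489° = 3.222732 rad, β = (θ_goal − ψ) mod 360° = 81.0489° = 1.414570 rad.
Common terms: sin α = -0.081050, cos α = -0.996710, sin β = 0.987822, cos β = 0.155591, cos(α−β) = -0.235142, d² = 29.678590. Work in radians in the unit-radius frame; every candidate has L = ρ·(t + p + q).
LSL: p² = 2 + d² − 2cos(α−β) + 2d(sin α − sin β) = 20.502866; p = √p² = 4.528009; φ = atan2(cos β − cos α, d + sin α − sin β) = 0.257313 rad; t = (φ − α) mod 2π = 3.317767 rad, q = (β − φ) mod 2π = 1.157257 rad → L = 5.65·(3.317767 + 4.528009 + 1.157257) = 5.65·9.003033 = 50.867138 m
RSR: p² = 2 + d² − 2cos(α−β) + 2d(sin β − sin α) = 43.794883; p = √p² = 6.617770; φ = atan2(cos α − cos β, d − sin α + sin β) = -0.175014 rad; t = (α − φ) mod 2π = 3.397746 rad, q = (φ − β) mod 2π = 4.693601 rad → L = 5.65·(3.397746 + 6.617770 + 4.693601) = 5.65·14.709117 = 83.106509 m
LSR: p² = d² − 2 + 2cos(α−β) + 2d(sin α + sin β) = 37.088138; p = √p² = 6.090003; φ = atan2(−cos α − cos β, d + sin α + sin β) − atan2(−2, p) = 0.448910 rad; t = (φ − α) mod 2π = 3.509363 rad, q = (φ − β) mod 2π = 5.317524 rad → L = 5.65·(3.509363 + 6.090003 + 5.317524) = 5.65·14.916891 = 84.280434 m
RSL: p² = d² − 2 + 2cos(α−β) − 2d(sin α + sin β) = 17.328474; p = √p² = 4.162748; φ = atan2(cos α + cos β, d − sin α − sin β) − atan2(2, p) = -0.631038 rad; t = (α − φ) mod 2π = 3.853769 rad, q = (β − φ) mod 2π = 2.045608 rad → L = 5.65·(3.853769 + 4.162748 + 2.045608) = 5.65·10.062126 = 56.851010 m
RLR: c = (6 − d² + 2cos(α−β) + 2d(sin α − sin β))/8 = -4.474360, |c| > 1 → infeasible
LRL: c = (6 − d² + 2cos(α−β) − 2d(sin α − sin β))/8 = -1.562858, |c| > 1 → infeasible
Shortest: LSL with L = 50.867138 m ≈ 50.8671 m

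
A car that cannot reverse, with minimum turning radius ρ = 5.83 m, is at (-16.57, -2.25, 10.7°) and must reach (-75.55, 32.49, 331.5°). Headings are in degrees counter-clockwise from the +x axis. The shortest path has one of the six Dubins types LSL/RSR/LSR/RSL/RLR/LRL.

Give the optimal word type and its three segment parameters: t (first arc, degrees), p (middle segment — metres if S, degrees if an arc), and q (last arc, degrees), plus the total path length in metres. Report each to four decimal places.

LSL: t = 137.5288°, p = 64.8300 m, q = 183.2712°, L = 97.4723 m

Let ψ = atan2(Δy, Δx) = atan2(34.74, -58.98) = 149.5014° be the start→goal bearing.
Normalize: d = |goal − start| / ρ = 68.450771/5.83 = 11.741127, α = (θ_start − ψ) mod 360° = 221.1986° = 3.860645 rad, β = (θ_goal − ψ) mod 360° = 181.9986° = 3.176476 rad.
Common terms: sin α = -0.658672, cos α = -0.752430, sin β = -0.034876, cos β = -0.999392, cos(α−β) = 0.774944, d² = 137.854064. Work in radians in the unit-radius frame; every candidate has L = ρ·(t + p + q).
LSL: p² = 2 + d² − 2cos(α−β) + 2d(sin α − sin β) = 123.656044; p = √p² = 11.120074; φ = atan2(cos β − cos α, d + sin α − sin β) = -0.022210 rad; t = (φ − α) mod 2π = 2.400330 rad, q = (β − φ) mod 2π = 3.198686 rad → L = 5.83·(2.400330 + 11.120074 + 3.198686) = 5.83·16.719090 = 97.472296 m
RSR: p² = 2 + d² − 2cos(α−β) + 2d(sin β − sin α) = 152.952306; p = √p² = 12.367389; φ = atan2(cos α − cos β, d − sin α + sin β) = 0.019970 rad; t = (α − φ) mod 2π = 3.840675 rad, q = (φ − β) mod 2π = 3.126680 rad → L = 5.83·(3.840675 + 12.367389 + 3.126680) = 5.83·19.334743 = 112.721553 m
LSR: p² = d² − 2 + 2cos(α−β) + 2d(sin α + sin β) = 121.117892; p = √p² = 11.005357; φ = atan2(−cos α − cos β, d + sin α + sin β) − atan2(−2, p) = 0.337029 rad; t = (φ − α) mod 2π = 2.759570 rad, q = (φ − β) mod 2π = 3.443739 rad → L = 5.83·(2.759570 + 11.005357 + 3.443739) = 5.83·17.208666 = 100.326522 m
RSL: p² = d² − 2 + 2cos(α−β) − 2d(sin α + sin β) = 153.690014; p = √p² = 12.397178; φ = atan2(cos α + cos β, d − sin α − sin β) − atan2(2, p) = -0.299910 rad; t = (α − φ) mod 2π = 4.160555 rad, q = (β − φ) mod 2π = 3.476385 rad → L = 5.83·(4.160555 + 12.397178 + 3.476385) = 5.83·20.034118 = 116.798906 m
RLR: c = (6 − d² + 2cos(α−β) + 2d(sin α − sin β))/8 = -18.119038, |c| > 1 → infeasible
LRL: c = (6 − d² + 2cos(α−β) − 2d(sin α − sin β))/8 = -14.457005, |c| > 1 → infeasible
Shortest: LSL with L = 97.472296 m ≈ 97.4723 m
Convert LSL to answer units (arcs ×180/π): t = 2.400330·180/π = 137.5288°, p = ρ·p = 5.83·11.120074 = 64.8300 m, q = 3.198686·180/π = 183.2712°, L = 97.4723 m.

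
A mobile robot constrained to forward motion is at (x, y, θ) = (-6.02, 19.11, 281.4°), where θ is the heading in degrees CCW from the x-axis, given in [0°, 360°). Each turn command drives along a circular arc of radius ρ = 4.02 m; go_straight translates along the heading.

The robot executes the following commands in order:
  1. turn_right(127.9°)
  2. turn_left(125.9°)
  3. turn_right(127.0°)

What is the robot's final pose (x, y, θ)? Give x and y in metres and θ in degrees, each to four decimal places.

set_pose: (x, y, θ) = (-6.0200, 19.1100, 281.4000°), ρ = 4.02
turn_right(127.9°): centre at ρ to the right, rotate −127.9° → (-11.7544, 14.7178, 153.5000°)
turn_left(125.9°): centre at ρ to the left, rotate +125.9° → (-17.5141, 10.4636, 279.4000°)
turn_right(127.0°): centre at ρ to the right, rotate −127.0° → (-23.3426, 6.2445, 152.4000°)

(-23.3426, 6.2445, 152.4000°)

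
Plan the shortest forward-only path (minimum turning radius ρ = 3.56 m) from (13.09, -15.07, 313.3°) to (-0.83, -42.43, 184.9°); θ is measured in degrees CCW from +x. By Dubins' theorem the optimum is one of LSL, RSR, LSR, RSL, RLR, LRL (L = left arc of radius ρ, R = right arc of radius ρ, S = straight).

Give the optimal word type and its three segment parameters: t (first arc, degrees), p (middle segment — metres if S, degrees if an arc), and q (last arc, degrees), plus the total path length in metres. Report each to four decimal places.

RSR: t = 71.8609°, p = 24.3325 m, q = 56.5391°, L = 32.3105 m

Let ψ = atan2(Δy, Δx) = atan2(-27.36, -13.92) = -116.9657° be the start→goal bearing.
Normalize: d = |goal − start| / ρ = 30.697492/3.56 = 8.622891, α = (θ_start − ψ) mod 360° = 70.2657° = 1.226368 rad, β = (θ_goal − ψ) mod 360° = 301.8657° = 5.268551 rad.
Common terms: sin α = 0.941269, cos α = 0.337659, sin β = -0.849288, cos β = 0.527930, cos(α−β) = -0.621148, d² = 74.354248. Work in radians in the unit-radius frame; every candidate has L = ρ·(t + p + q).
LSL: p² = 2 + d² − 2cos(α−β) + 2d(sin α − sin β) = 108.476089; p = √p² = 10.415186; φ = atan2(cos β − cos α, d + sin α − sin β) = 0.018270 rad; t = (φ − α) mod 2π = 5.075087 rad, q = (β − φ) mod 2π = 5.250281 rad → L = 3.56·(5.075087 + 10.415186 + 5.250281) = 3.56·20.740553 = 73.836370 m
RSR: p² = 2 + d² − 2cos(α−β) + 2d(sin β − sin α) = 46.716998; p = √p² = 6.834983; φ = atan2(cos α − cos β, d − sin α + sin β) = -0.027842 rad; t = (α − φ) mod 2π = 1.254210 rad, q = (φ − β) mod 2π = 0.986793 rad → L = 3.56·(1.254210 + 6.834983 + 0.986793) = 3.56·9.075986 = 32.310511 m
LSR: p² = d² − 2 + 2cos(α−β) + 2d(sin α + sin β) = 72.698235; p = √p² = 8.526326; φ = atan2(−cos α − cos β, d + sin α + sin β) − atan2(−2, p) = 0.131404 rad; t = (φ − α) mod 2π = 5.188221 rad, q = (φ − β) mod 2π = 1.146038 rad → L = 3.56·(5.188221 + 8.526326 + 1.146038) = 3.56·14.860585 = 52.903684 m
RSL: p² = d² − 2 + 2cos(α−β) − 2d(sin α + sin β) = 69.525670; p = √p² = 8.338205; φ = atan2(cos α + cos β, d − sin α − sin β) − atan2(2, p) = -0.134293 rad; t = (α − φ) mod 2π = 1.360662 rad, q = (β − φ) mod 2π = 5.402844 rad → L = 3.56·(1.360662 + 8.338205 + 5.402844) = 3.56·15.101711 = 53.762091 m
RLR: c = (6 − d² + 2cos(α−β) + 2d(sin α − sin β))/8 = -4.839625, |c| > 1 → infeasible
LRL: c = (6 − d² + 2cos(α−β) − 2d(sin α − sin β))/8 = -12.559511, |c| > 1 → infeasible
Shortest: RSR with L = 32.310511 m ≈ 32.3105 m
Convert RSR to answer units (arcs ×180/π): t = 1.254210·180/π = 71.8609°, p = ρ·p = 3.56·6.834983 = 24.3325 m, q = 0.986793·180/π = 56.5391°, L = 32.3105 m.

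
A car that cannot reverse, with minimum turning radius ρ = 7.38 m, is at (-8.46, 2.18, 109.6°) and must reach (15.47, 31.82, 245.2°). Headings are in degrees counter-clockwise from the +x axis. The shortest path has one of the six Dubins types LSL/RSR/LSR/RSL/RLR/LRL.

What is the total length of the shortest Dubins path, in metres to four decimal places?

Let ψ = atan2(Δy, Δx) = atan2(29.64, 23.93) = 51.0842° be the start→goal bearing.
Normalize: d = |goal − start| / ρ = 38.094284/7.38 = 5.161827, α = (θ_start − ψ) mod 360° = 58.5158° = 1.021294 rad, β = (θ_goal − ψ) mod 360° = 194.1158° = 3.387961 rad.
Common terms: sin α = 0.852785, cos α = 0.522263, sin β = -0.243883, cos β = -0.969805, cos(α−β) = -0.714473, d² = 26.644460. Work in radians in the unit-radius frame; every candidate has L = ρ·(t + p + q).
LSL: p² = 2 + d² − 2cos(α−β) + 2d(sin α − sin β) = 41.395024; p = √p² = 6.433896; φ = atan2(cos β − cos α, d + sin α − sin β) = -0.234038 rad; t = (φ − α) mod 2π = 5.027853 rad, q = (β − φ) mod 2π = 3.621999 rad → L = 7.38·(5.027853 + 6.433896 + 3.621999) = 7.38·15.083748 = 111.318062 m
RSR: p² = 2 + d² − 2cos(α−β) + 2d(sin β − sin α) = 18.751786; p = √p² = 4.330333; φ = atan2(cos α − cos β, d − sin α + sin β) = 0.351772 rad; t = (α − φ) mod 2π = 0.669522 rad, q = (φ − β) mod 2π = 3.246997 rad → L = 7.38·(0.669522 + 4.330333 + 3.246997) = 7.38·8.246852 = 60.861768 m
LSR: p² = d² − 2 + 2cos(α−β) + 2d(sin α + sin β) = 29.501602; p = √p² = 5.431538; φ = atan2(−cos α − cos β, d + sin α + sin β) − atan2(−2, p) = 0.430212 rad; t = (φ − α) mod 2π = 5.692103 rad, q = (φ − β) mod 2π = 3.325437 rad → L = 7.38·(5.692103 + 5.431538 + 3.325437) = 7.38·14.449078 = 106.634194 m
RSL: p² = d² − 2 + 2cos(α−β) − 2d(sin α + sin β) = 16.929426; p = √p² = 4.114538; φ = atan2(cos α + cos β, d − sin α − sin β) − atan2(2, p) = -0.550434 rad; t = (α − φ) mod 2π = 1.571728 rad, q = (β − φ) mod 2π = 3.938394 rad → L = 7.38·(1.571728 + 4.114538 + 3.938394) = 7.38·9.624660 = 71.029993 m
RLR: c = (6 − d² + 2cos(α−β) + 2d(sin α − sin β))/8 = -1.343973, |c| > 1 → infeasible
LRL: c = (6 − d² + 2cos(α−β) − 2d(sin α − sin β))/8 = -4.174378, |c| > 1 → infeasible
Shortest: RSR with L = 60.861768 m ≈ 60.8618 m

60.8618 m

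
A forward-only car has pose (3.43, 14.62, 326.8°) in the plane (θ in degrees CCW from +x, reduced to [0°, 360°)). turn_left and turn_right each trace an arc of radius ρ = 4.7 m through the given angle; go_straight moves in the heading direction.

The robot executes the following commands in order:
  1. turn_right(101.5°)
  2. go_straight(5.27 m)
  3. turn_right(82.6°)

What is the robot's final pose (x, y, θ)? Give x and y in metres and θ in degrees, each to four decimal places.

(-5.6986, 3.2026, 142.7000°)

set_pose: (x, y, θ) = (3.4300, 14.6200, 326.8000°), ρ = 4.7
turn_right(101.5°): centre at ρ to the right, rotate −101.5° → (4.1972, 7.3813, 225.3000°)
go_straight(5.27): x += 5.27·cos θ, y += 5.27·sin θ → (0.4903, 3.6353, 225.3000°)
turn_right(82.6°): centre at ρ to the right, rotate −82.6° → (-5.6986, 3.2026, 142.7000°)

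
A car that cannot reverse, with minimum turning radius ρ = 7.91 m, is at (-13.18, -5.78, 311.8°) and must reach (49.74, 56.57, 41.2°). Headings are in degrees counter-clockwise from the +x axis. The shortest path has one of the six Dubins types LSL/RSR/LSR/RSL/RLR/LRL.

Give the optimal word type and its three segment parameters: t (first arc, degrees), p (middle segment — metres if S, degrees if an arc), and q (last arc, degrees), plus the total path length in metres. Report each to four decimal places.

LSR: t = 98.9316°, p = 78.9723 m, q = 9.5316°, L = 93.9462 m

Let ψ = atan2(Δy, Δx) = atan2(62.35, 62.92) = 44.7393° be the start→goal bearing.
Normalize: d = |goal − start| / ρ = 88.580183/7.91 = 11.198506, α = (θ_start − ψ) mod 360° = 267.0607° = 4.661089 rad, β = (θ_goal − ψ) mod 360° = 356.4607° = 6.221413 rad.
Common terms: sin α = -0.998684, cos α = -0.051278, sin β = -0.061733, cos β = 0.998093, cos(α−β) = 0.010472, d² = 125.406539. Work in radians in the unit-radius frame; every candidate has L = ρ·(t + p + q).
LSL: p² = 2 + d² − 2cos(α−β) + 2d(sin α − sin β) = 106.400685; p = √p² = 10.315071; φ = atan2(cos β − cos α, d + sin α − sin β) = 0.101908 rad; t = (φ − α) mod 2π = 1.724005 rad, q = (β − φ) mod 2π = 6.119505 rad → L = 7.91·(1.724005 + 10.315071 + 6.119505) = 7.91·18.158580 = 143.634371 m
RSR: p² = 2 + d² − 2cos(α−β) + 2d(sin β − sin α) = 148.370506; p = √p² = 12.180743; φ = atan2(cos α − cos β, d − sin α + sin β) = -0.086257 rad; t = (α − φ) mod 2π = 4.747345 rad, q = (φ − β) mod 2π = 6.258701 rad → L = 7.91·(4.747345 + 12.180743 + 6.258701) = 7.91·23.186790 = 183.407505 m
LSR: p² = d² − 2 + 2cos(α−β) + 2d(sin α + sin β) = 99.677299; p = √p² = 9.983852; φ = atan2(−cos α − cos β, d + sin α + sin β) − atan2(−2, p) = 0.104585 rad; t = (φ − α) mod 2π = 1.726682 rad, q = (φ − β) mod 2π = 0.166357 rad → L = 7.91·(1.726682 + 9.983852 + 0.166357) = 7.91·11.876891 = 93.946205 m
RSL: p² = d² − 2 + 2cos(α−β) − 2d(sin α + sin β) = 147.177667; p = √p² = 12.131680; φ = atan2(cos α + cos β, d − sin α − sin β) − atan2(2, p) = -0.086306 rad; t = (α − φ) mod 2π = 4.747395 rad, q = (β − φ) mod 2π = 0.024534 rad → L = 7.91·(4.747395 + 12.131680 + 0.024534) = 7.91·16.903609 = 133.707548 m
RLR: c = (6 − d² + 2cos(α−β) + 2d(sin α − sin β))/8 = -17.546313, |c| > 1 → infeasible
LRL: c = (6 − d² + 2cos(α−β) − 2d(sin α − sin β))/8 = -12.300086, |c| > 1 → infeasible
Shortest: LSR with L = 93.946205 m ≈ 93.9462 m
Convert LSR to answer units (arcs ×180/π): t = 1.726682·180/π = 98.9316°, p = ρ·p = 7.91·9.983852 = 78.9723 m, q = 0.166357·180/π = 9.5316°, L = 93.9462 m.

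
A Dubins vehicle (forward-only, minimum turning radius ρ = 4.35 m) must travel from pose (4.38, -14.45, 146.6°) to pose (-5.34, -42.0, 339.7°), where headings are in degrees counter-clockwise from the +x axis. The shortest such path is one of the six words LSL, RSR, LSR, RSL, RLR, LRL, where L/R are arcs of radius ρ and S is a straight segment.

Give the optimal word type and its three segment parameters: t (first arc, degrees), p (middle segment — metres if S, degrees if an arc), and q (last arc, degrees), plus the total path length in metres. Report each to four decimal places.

Let ψ = atan2(Δy, Δx) = atan2(-27.55, -9.72) = -109.4335° be the start→goal bearing.
Normalize: d = |goal − start| / ρ = 29.214395/4.35 = 6.715953, α = (θ_start − ψ) mod 360° = 256.0335° = 4.468628 rad, β = (θ_goal − ψ) mod 360° = 89.1335° = 1.555673 rad.
Common terms: sin α = -0.970437, cos α = -0.241354, sin β = 0.999886, cos β = 0.015123, cos(α−β) = -0.973976, d² = 45.104024. Work in radians in the unit-radius frame; every candidate has L = ρ·(t + p + q).
LSL: p² = 2 + d² − 2cos(α−β) + 2d(sin α − sin β) = 22.586787; p = √p² = 4.752556; φ = atan2(cos β − cos α, d + sin α − sin β) = 0.053992 rad; t = (φ − α) mod 2π = 1.868550 rad, q = (β − φ) mod 2π = 1.501681 rad → L = 4.35·(1.868550 + 4.752556 + 1.501681) = 4.35·8.122787 = 35.334122 m
RSR: p² = 2 + d² − 2cos(α−β) + 2d(sin β − sin α) = 75.517165; p = √p² = 8.690061; φ = atan2(cos α − cos β, d − sin α + sin β) = -0.029518 rad; t = (α − φ) mod 2π = 4.498146 rad, q = (φ − β) mod 2π = 4.697994 rad → L = 4.35·(4.498146 + 8.690061 + 4.697994) = 4.35·17.886201 = 77.804975 m
LSR: p² = d² − 2 + 2cos(α−β) + 2d(sin α + sin β) = 41.551623; p = √p² = 6.446055; φ = atan2(−cos α − cos β, d + sin α + sin β) − atan2(−2, p) = 0.334376 rad; t = (φ − α) mod 2π = 2.148933 rad, q = (φ − β) mod 2π = 5.061888 rad → L = 4.35·(2.148933 + 6.446055 + 5.061888) = 4.35·13.656876 = 59.407410 m
RSL: p² = d² − 2 + 2cos(α−β) − 2d(sin α + sin β) = 40.760521; p = √p² = 6.384397; φ = atan2(cos α + cos β, d − sin α − sin β) − atan2(2, p) = -0.337402 rad; t = (α − φ) mod 2π = 4.806029 rad, q = (β − φ) mod 2π = 1.893075 rad → L = 4.35·(4.806029 + 6.384397 + 1.893075) = 4.35·13.083501 = 56.913229 m
RLR: c = (6 − d² + 2cos(α−β) + 2d(sin α − sin β))/8 = -8.439646, |c| > 1 → infeasible
LRL: c = (6 − d² + 2cos(α−β) − 2d(sin α − sin β))/8 = -1.823348, |c| > 1 → infeasible
Shortest: LSL with L = 35.334122 m ≈ 35.3341 m
Convert LSL to answer units (arcs ×180/π): t = 1.868550·180/π = 107.0600°, p = ρ·p = 4.35·4.752556 = 20.6736 m, q = 1.501681·180/π = 86.0400°, L = 35.3341 m.

LSL: t = 107.0600°, p = 20.6736 m, q = 86.0400°, L = 35.3341 m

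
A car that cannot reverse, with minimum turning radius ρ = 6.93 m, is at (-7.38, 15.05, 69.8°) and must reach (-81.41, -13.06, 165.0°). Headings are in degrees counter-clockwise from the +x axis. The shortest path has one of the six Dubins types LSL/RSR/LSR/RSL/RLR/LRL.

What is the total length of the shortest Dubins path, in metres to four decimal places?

Let ψ = atan2(Δy, Δx) = atan2(-28.11, -74.03) = -159.2077° be the start→goal bearing.
Normalize: d = |goal − start| / ρ = 79.187202/6.93 = 11.426725, α = (θ_start − ψ) mod 360° = 229.0077° = 3.996938 rad, β = (θ_goal − ψ) mod 360° = 324.2077° = 5.658492 rad.
Common terms: sin α = -0.754798, cos α = -0.655958, sin β = -0.584849, cos β = 0.811142, cos(α−β) = -0.090633, d² = 130.570038. Work in radians in the unit-radius frame; every candidate has L = ρ·(t + p + q).
LSL: p² = 2 + d² − 2cos(α−β) + 2d(sin α − sin β) = 128.867390; p = √p² = 11.351977; φ = atan2(cos β − cos α, d + sin α − sin β) = 0.129600 rad; t = (φ − α) mod 2π = 2.415847 rad, q = (β − φ) mod 2π = 5.528892 rad → L = 6.93·(2.415847 + 11.351977 + 5.528892) = 6.93·19.296716 = 133.726243 m
RSR: p² = 2 + d² − 2cos(α−β) + 2d(sin β − sin α) = 136.635215; p = √p² = 11.689107; φ = atan2(cos α − cos β, d − sin α + sin β) = -0.125842 rad; t = (α − φ) mod 2π = 4.122780 rad, q = (φ − β) mod 2π = 0.498852 rad → L = 6.93·(4.122780 + 11.689107 + 0.498852) = 6.93·16.310739 = 113.033418 m
LSR: p² = d² − 2 + 2cos(α−β) + 2d(sin α + sin β) = 97.773230; p = √p² = 9.888035; φ = atan2(−cos α − cos β, d + sin α + sin β) − atan2(−2, p) = 0.184189 rad; t = (φ − α) mod 2π = 2.470436 rad, q = (φ − β) mod 2π = 0.808883 rad → L = 6.93·(2.470436 + 9.888035 + 0.808883) = 6.93·13.167353 = 91.249760 m
RSL: p² = d² − 2 + 2cos(α−β) − 2d(sin α + sin β) = 159.004315; p = √p² = 12.609691; φ = atan2(cos α + cos β, d − sin α − sin β) − atan2(2, p) = -0.145143 rad; t = (α − φ) mod 2π = 4.142081 rad, q = (β − φ) mod 2π = 5.803634 rad → L = 6.93·(4.142081 + 12.609691 + 5.803634) = 6.93·22.555406 = 156.308967 m
RLR: c = (6 − d² + 2cos(α−β) + 2d(sin α − sin β))/8 = -16.079402, |c| > 1 → infeasible
LRL: c = (6 − d² + 2cos(α−β) − 2d(sin α − sin β))/8 = -15.108424, |c| > 1 → infeasible
Shortest: LSR with L = 91.249760 m ≈ 91.2498 m

91.2498 m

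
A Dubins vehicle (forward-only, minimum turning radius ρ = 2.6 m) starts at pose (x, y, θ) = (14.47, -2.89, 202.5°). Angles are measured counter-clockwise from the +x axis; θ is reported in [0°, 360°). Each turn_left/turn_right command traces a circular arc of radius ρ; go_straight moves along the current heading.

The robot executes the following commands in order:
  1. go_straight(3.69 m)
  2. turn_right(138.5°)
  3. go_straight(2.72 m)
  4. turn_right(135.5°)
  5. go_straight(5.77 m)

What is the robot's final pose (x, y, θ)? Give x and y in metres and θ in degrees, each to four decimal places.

(15.5548, -4.1021, 288.5000°)

set_pose: (x, y, θ) = (14.4700, -2.8900, 202.5000°), ρ = 2.6
go_straight(3.69): x += 3.69·cos θ, y += 3.69·sin θ → (11.0609, -4.3021, 202.5000°)
turn_right(138.5°): centre at ρ to the right, rotate −138.5° → (7.7290, -0.7603, 64.0000°)
go_straight(2.72): x += 2.72·cos θ, y += 2.72·sin θ → (8.9214, 1.6845, 64.0000°)
turn_right(135.5°): centre at ρ to the right, rotate −135.5° → (13.7239, 1.3697, -71.5000° ≡ 288.5000°)
go_straight(5.77): x += 5.77·cos θ, y += 5.77·sin θ → (15.5548, -4.1021, 288.5000°)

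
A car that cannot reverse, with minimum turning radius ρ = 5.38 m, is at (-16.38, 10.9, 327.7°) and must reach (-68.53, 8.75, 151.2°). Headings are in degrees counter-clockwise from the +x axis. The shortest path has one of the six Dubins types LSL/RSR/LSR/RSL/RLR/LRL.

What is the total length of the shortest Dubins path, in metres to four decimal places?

63.7951 m

Let ψ = atan2(Δy, Δx) = atan2(-2.15, -52.15) = -177.6392° be the start→goal bearing.
Normalize: d = |goal − start| / ρ = 52.194300/5.38 = 9.701543, α = (θ_start − ψ) mod 360° = 145.3392° = 2.536647 rad, β = (θ_goal − ψ) mod 360° = 328.8392° = 5.739327 rad.
Common terms: sin α = 0.568717, cos α = -0.822533, sin β = -0.517442, cos β = 0.855718, cos(α−β) = -0.998135, d² = 94.119933. Work in radians in the unit-radius frame; every candidate has L = ρ·(t + p + q).
LSL: p² = 2 + d² − 2cos(α−β) + 2d(sin α − sin β) = 119.191036; p = √p² = 10.917465; φ = atan2(cos β − cos α, d + sin α − sin β) = 0.154334 rad; t = (φ − α) mod 2π = 3.900872 rad, q = (β − φ) mod 2π = 5.584993 rad → L = 5.38·(3.900872 + 10.917465 + 5.584993) = 5.38·20.403329 = 109.769911 m
RSR: p² = 2 + d² − 2cos(α−β) + 2d(sin β − sin α) = 77.041370; p = √p² = 8.777321; φ = atan2(cos α − cos β, d − sin α + sin β) = -0.192388 rad; t = (α − φ) mod 2π = 2.729035 rad, q = (φ − β) mod 2π = 0.351471 rad → L = 5.38·(2.729035 + 8.777321 + 0.351471) = 5.38·11.857827 = 63.795112 m
LSR: p² = d² − 2 + 2cos(α−β) + 2d(sin α + sin β) = 91.118561; p = √p² = 9.545604; φ = atan2(−cos α − cos β, d + sin α + sin β) − atan2(−2, p) = 0.203130 rad; t = (φ − α) mod 2π = 3.949668 rad, q = (φ − β) mod 2π = 0.746989 rad → L = 5.38·(3.949668 + 9.545604 + 0.746989) = 5.38·14.242262 = 76.623367 m
RSL: p² = d² − 2 + 2cos(α−β) − 2d(sin α + sin β) = 89.128766; p = √p² = 9.440803; φ = atan2(cos α + cos β, d − sin α − sin β) − atan2(2, p) = -0.205321 rad; t = (α − φ) mod 2π = 2.741969 rad, q = (β − φ) mod 2π = 5.944648 rad → L = 5.38·(2.741969 + 9.440803 + 5.944648) = 5.38·18.127420 = 97.525517 m
RLR: c = (6 − d² + 2cos(α−β) + 2d(sin α − sin β))/8 = -8.630171, |c| > 1 → infeasible
LRL: c = (6 − d² + 2cos(α−β) − 2d(sin α − sin β))/8 = -13.898880, |c| > 1 → infeasible
Shortest: RSR with L = 63.795112 m ≈ 63.7951 m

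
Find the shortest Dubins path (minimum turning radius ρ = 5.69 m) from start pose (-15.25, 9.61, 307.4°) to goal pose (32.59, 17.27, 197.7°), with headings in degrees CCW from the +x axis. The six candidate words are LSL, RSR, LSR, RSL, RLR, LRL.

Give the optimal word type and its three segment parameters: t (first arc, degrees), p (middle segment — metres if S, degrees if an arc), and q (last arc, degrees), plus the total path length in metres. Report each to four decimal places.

Let ψ = atan2(Δy, Δx) = atan2(7.66, 47.84) = 9.0968° be the start→goal bearing.
Normalize: d = |goal − start| / ρ = 48.449367/5.69 = 8.514827, α = (θ_start − ψ) mod 360° = 298.3032° = 5.206373 rad, β = (θ_goal − ψ) mod 360° = 188.6032° = 3.291747 rad.
Common terms: sin α = -0.880451, cos α = 0.474137, sin β = -0.149590, cos β = -0.988748, cos(α−β) = -0.337095, d² = 72.502284. Work in radians in the unit-radius frame; every candidate has L = ρ·(t + p + q).
LSL: p² = 2 + d² − 2cos(α−β) + 2d(sin α − sin β) = 62.730169; p = √p² = 7.920238; φ = atan2(cos β − cos α, d + sin α − sin β) = -0.185769 rad; t = (φ − α) mod 2π = 0.891044 rad, q = (β − φ) mod 2π = 3.477515 rad → L = 5.69·(0.891044 + 7.920238 + 3.477515) = 5.69·12.288797 = 69.923255 m
RSR: p² = 2 + d² − 2cos(α−β) + 2d(sin β − sin α) = 87.622780; p = √p² = 9.360704; φ = atan2(cos α − cos β, d − sin α + sin β) = 0.156923 rad; t = (α − φ) mod 2π = 5.049450 rad, q = (φ − β) mod 2π = 3.148361 rad → L = 5.69·(5.049450 + 9.360704 + 3.148361) = 5.69·17.558516 = 99.907953 m
LSR: p² = d² − 2 + 2cos(α−β) + 2d(sin α + sin β) = 52.286846; p = √p² = 7.230964; φ = atan2(−cos α − cos β, d + sin α + sin β) − atan2(−2, p) = 0.338488 rad; t = (φ − α) mod 2π = 1.415301 rad, q = (φ − β) mod 2π = 3.329927 rad → L = 5.69·(1.415301 + 7.230964 + 3.329927) = 5.69·11.976193 = 68.144536 m
RSL: p² = d² − 2 + 2cos(α−β) − 2d(sin α + sin β) = 87.369341; p = √p² = 9.347157; φ = atan2(cos α + cos β, d − sin α − sin β) − atan2(2, p) = -0.264653 rad; t = (α − φ) mod 2π = 5.471026 rad, q = (β − φ) mod 2π = 3.556400 rad → L = 5.69·(5.471026 + 9.347157 + 3.556400) = 5.69·18.374582 = 104.551373 m
RLR: c = (6 − d² + 2cos(α−β) + 2d(sin α − sin β))/8 = -9.952848, |c| > 1 → infeasible
LRL: c = (6 − d² + 2cos(α−β) − 2d(sin α − sin β))/8 = -6.841271, |c| > 1 → infeasible
Shortest: LSR with L = 68.144536 m ≈ 68.1445 m
Convert LSR to answer units (arcs ×180/π): t = 1.415301·180/π = 81.0908°, p = ρ·p = 5.69·7.230964 = 41.1442 m, q = 3.329927·180/π = 190.7908°, L = 68.1445 m.

LSR: t = 81.0908°, p = 41.1442 m, q = 190.7908°, L = 68.1445 m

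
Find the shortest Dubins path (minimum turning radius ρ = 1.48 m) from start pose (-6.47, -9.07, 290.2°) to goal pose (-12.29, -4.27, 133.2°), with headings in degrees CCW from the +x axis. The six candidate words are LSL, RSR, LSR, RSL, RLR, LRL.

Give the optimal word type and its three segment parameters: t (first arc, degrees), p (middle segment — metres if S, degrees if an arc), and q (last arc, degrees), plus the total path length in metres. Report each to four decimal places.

Let ψ = atan2(Δy, Δx) = atan2(4.80, -5.82) = 140.4862° be the start→goal bearing.
Normalize: d = |goal − start| / ρ = 7.544031/1.48 = 5.097318, α = (θ_start − ψ) mod 360° = 149.7138° = 2.613000 rad, β = (θ_goal − ψ) mod 360° = 352.7138° = 6.156018 rad.
Common terms: sin α = 0.504319, cos α = -0.863517, sin β = -0.126825, cos β = 0.991925, cos(α−β) = -0.920505, d² = 25.982652. Work in radians in the unit-radius frame; every candidate has L = ρ·(t + p + q).
LSL: p² = 2 + d² − 2cos(α−β) + 2d(sin α − sin β) = 36.257944; p = √p² = 6.021457; φ = atan2(cos β − cos α, d + sin α − sin β) = 0.313236 rad; t = (φ − α) mod 2π = 3.983421 rad, q = (β − φ) mod 2π = 5.842782 rad → L = 1.48·(3.983421 + 6.021457 + 5.842782) = 1.48·15.847661 = 23.454538 m
RSR: p² = 2 + d² − 2cos(α−β) + 2d(sin β − sin α) = 23.389378; p = √p² = 4.836257; φ = atan2(cos α − cos β, d − sin α + sin β) = -0.393748 rad; t = (α − φ) mod 2π = 3.006748 rad, q = (φ − β) mod 2π = 6.016604 rad → L = 1.48·(3.006748 + 4.836257 + 6.016604) = 1.48·13.859609 = 20.512221 m
LSR: p² = d² − 2 + 2cos(α−β) + 2d(sin α + sin β) = 25.990056; p = √p² = 5.098044; φ = atan2(−cos α − cos β, d + sin α + sin β) − atan2(−2, p) = 0.350407 rad; t = (φ − α) mod 2π = 4.020593 rad, q = (φ − β) mod 2π = 0.477575 rad → L = 1.48·(4.020593 + 5.098044 + 0.477575) = 1.48·9.596212 = 14.202394 m
RSL: p² = d² − 2 + 2cos(α−β) − 2d(sin α + sin β) = 18.293227; p = √p² = 4.277058; φ = atan2(cos α + cos β, d − sin α − sin β) − atan2(2, p) = -0.410203 rad; t = (α − φ) mod 2π = 3.023203 rad, q = (β − φ) mod 2π = 0.283036 rad → L = 1.48·(3.023203 + 4.277058 + 0.283036) = 1.48·7.583297 = 11.223279 m
RLR: c = (6 − d² + 2cos(α−β) + 2d(sin α − sin β))/8 = -1.923672, |c| > 1 → infeasible
LRL: c = (6 − d² + 2cos(α−β) − 2d(sin α − sin β))/8 = -3.532243, |c| > 1 → infeasible
Shortest: RSL with L = 11.223279 m ≈ 11.2233 m
Convert RSL to answer units (arcs ×180/π): t = 3.023203·180/π = 173.2168°, p = ρ·p = 1.48·4.277058 = 6.3300 m, q = 0.283036·180/π = 16.2168°, L = 11.2233 m.

RSL: t = 173.2168°, p = 6.3300 m, q = 16.2168°, L = 11.2233 m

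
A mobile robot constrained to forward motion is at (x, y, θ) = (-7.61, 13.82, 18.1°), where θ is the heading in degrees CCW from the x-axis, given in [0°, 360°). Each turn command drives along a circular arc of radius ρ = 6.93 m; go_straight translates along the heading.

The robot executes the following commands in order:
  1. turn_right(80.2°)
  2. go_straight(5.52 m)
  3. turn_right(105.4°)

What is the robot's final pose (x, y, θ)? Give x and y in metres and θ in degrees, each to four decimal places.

(-1.3741, -4.4112, 192.5000°)

set_pose: (x, y, θ) = (-7.6100, 13.8200, 18.1000°), ρ = 6.93
turn_right(80.2°): centre at ρ to the right, rotate −80.2° → (0.6675, 10.4757, -62.1000° ≡ 297.9000°)
go_straight(5.52): x += 5.52·cos θ, y += 5.52·sin θ → (3.2505, 5.5973, 297.9000°)
turn_right(105.4°): centre at ρ to the right, rotate −105.4° → (-1.3741, -4.4112, 192.5000°)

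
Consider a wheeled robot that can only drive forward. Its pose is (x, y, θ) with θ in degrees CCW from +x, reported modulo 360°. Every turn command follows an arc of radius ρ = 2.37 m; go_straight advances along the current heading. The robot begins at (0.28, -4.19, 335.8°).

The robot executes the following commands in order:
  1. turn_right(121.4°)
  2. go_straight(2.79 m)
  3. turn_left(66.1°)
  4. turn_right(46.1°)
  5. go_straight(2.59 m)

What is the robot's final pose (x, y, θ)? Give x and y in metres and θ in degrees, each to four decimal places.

(-4.5569, -16.1884, 234.4000°)

set_pose: (x, y, θ) = (0.2800, -4.1900, 335.8000°), ρ = 2.37
turn_right(121.4°): centre at ρ to the right, rotate −121.4° → (0.6475, -8.3072, 214.4000°)
go_straight(2.79): x += 2.79·cos θ, y += 2.79·sin θ → (-1.6546, -9.8835, 214.4000°)
turn_left(66.1°): centre at ρ to the left, rotate +66.1° → (-2.6460, -12.2709, 280.5000°)
turn_right(46.1°): centre at ρ to the right, rotate −46.1° → (-3.0492, -14.0824, 234.4000°)
go_straight(2.59): x += 2.59·cos θ, y += 2.59·sin θ → (-4.5569, -16.1884, 234.4000°)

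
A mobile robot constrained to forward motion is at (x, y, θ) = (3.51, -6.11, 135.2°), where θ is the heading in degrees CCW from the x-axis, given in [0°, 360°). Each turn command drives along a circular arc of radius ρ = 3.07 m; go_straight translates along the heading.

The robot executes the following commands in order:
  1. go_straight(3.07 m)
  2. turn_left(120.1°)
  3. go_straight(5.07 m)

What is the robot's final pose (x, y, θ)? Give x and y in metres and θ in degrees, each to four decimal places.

(-5.0877, -10.2502, 255.3000°)

set_pose: (x, y, θ) = (3.5100, -6.1100, 135.2000°), ρ = 3.07
go_straight(3.07): x += 3.07·cos θ, y += 3.07·sin θ → (1.3316, -3.9468, 135.2000°)
turn_left(120.1°): centre at ρ to the left, rotate +120.1° → (-3.8011, -5.3461, 255.3000°)
go_straight(5.07): x += 5.07·cos θ, y += 5.07·sin θ → (-5.0877, -10.2502, 255.3000°)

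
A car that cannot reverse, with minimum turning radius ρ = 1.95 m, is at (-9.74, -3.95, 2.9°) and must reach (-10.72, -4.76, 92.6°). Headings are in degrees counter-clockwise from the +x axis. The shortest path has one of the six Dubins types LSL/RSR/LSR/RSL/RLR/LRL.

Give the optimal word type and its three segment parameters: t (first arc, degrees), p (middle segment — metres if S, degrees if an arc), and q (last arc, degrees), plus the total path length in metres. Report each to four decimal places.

LRL: t = 11.3041°, p = 298.0726°, q = 16.4685°, L = 11.0898 m

Let ψ = atan2(Δy, Δx) = atan2(-0.81, -0.98) = -140.4252° be the start→goal bearing.
Normalize: d = |goal − start| / ρ = 1.271417/1.95 = 0.652008, α = (θ_start − ψ) mod 360° = 143.3252° = 2.501497 rad, β = (θ_goal − ψ) mod 360° = 233.0252° = 4.067057 rad.
Common terms: sin α = 0.597272, cos α = -0.802039, sin β = -0.798900, cos β = -0.601463, cos(α−β) = 0.005236, d² = 0.425115. Work in radians in the unit-radius frame; every candidate has L = ρ·(t + p + q).
LSL: p² = 2 + d² − 2cos(α−β) + 2d(sin α − sin β) = 4.235276; p = √p² = 2.057979; φ = atan2(cos β − cos α, d + sin α − sin β) = 0.097617 rad; t = (φ − α) mod 2π = 3.879305 rad, q = (β − φ) mod 2π = 3.969440 rad → L = 1.95·(3.879305 + 2.057979 + 3.969440) = 1.95·9.906724 = 19.318112 m
RSR: p² = 2 + d² − 2cos(α−β) + 2d(sin β − sin α) = 0.594011; p = √p² = 0.770721; φ = atan2(cos α − cos β, d − sin α + sin β) = -2.878318 rad; t = (α − φ) mod 2π = 5.379815 rad, q = (φ − β) mod 2π = 5.620995 rad → L = 1.95·(5.379815 + 0.770721 + 5.620995) = 1.95·11.771531 = 22.954486 m
LSR: p² = d² − 2 + 2cos(α−β) + 2d(sin α + sin β) = -1.827340 < 0 → infeasible
RSL: p² = d² − 2 + 2cos(α−β) − 2d(sin α + sin β) = -1.301486 < 0 → infeasible
RLR: c = (6 − d² + 2cos(α−β) + 2d(sin α − sin β))/8 = 0.925749; p = 2π − arccos c = 5.895400 rad; φ = atan2(cos α − cos β, d − sin α + sin β) = -2.878318 rad; t = (α − φ + p/2) mod 2π = 2.044330 rad, q = (α − β − t + p) mod 2π = 2.285510 rad → L = 1.95·(2.044330 + 5.895400 + 2.285510) = 1.95·10.225239 = 19.939216 m
LRL: c = (6 − d² + 2cos(α−β) − 2d(sin α − sin β))/8 = 0.470591; p = 2π − arccos c = 5.202349 rad; φ = atan2(cos β − cos α, d + sin α − sin β) = 0.097617 rad; t = (φ − α + p/2) mod 2π = 0.197295 rad, q = (β − α − t + p) mod 2π = 0.287429 rad → L = 1.95·(0.197295 + 5.202349 + 0.287429) = 1.95·5.687073 = 11.089792 m
Shortest: LRL with L = 11.089792 m ≈ 11.0898 m
Convert LRL to answer units (arcs ×180/π): t = 0.197295·180/π = 11.3041°, p = 5.202349·180/π = 298.0726°, q = 0.287429·180/π = 16.4685°, L = 11.0898 m.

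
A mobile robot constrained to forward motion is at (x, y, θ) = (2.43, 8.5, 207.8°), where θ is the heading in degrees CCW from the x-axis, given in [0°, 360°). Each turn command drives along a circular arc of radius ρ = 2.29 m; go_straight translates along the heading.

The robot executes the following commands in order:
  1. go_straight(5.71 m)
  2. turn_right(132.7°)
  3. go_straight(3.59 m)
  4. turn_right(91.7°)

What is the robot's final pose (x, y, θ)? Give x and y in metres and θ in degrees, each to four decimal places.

set_pose: (x, y, θ) = (2.4300, 8.5000, 207.8000°), ρ = 2.29
go_straight(5.71): x += 5.71·cos θ, y += 5.71·sin θ → (-2.6210, 5.8369, 207.8000°)
turn_right(132.7°): centre at ρ to the right, rotate −132.7° → (-5.9020, 8.4515, 75.1000°)
go_straight(3.59): x += 3.59·cos θ, y += 3.59·sin θ → (-4.9789, 11.9207, 75.1000°)
turn_right(91.7°): centre at ρ to the right, rotate −91.7° → (-2.1116, 13.5265, -16.6000° ≡ 343.4000°)

(-2.1116, 13.5265, 343.4000°)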